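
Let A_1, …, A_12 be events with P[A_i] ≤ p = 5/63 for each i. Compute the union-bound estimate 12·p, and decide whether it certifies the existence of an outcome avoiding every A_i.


Union bound: P[∪_{i=1}^{12} A_i] ≤ Σ_i P[A_i] ≤ 12·p = 12·(5/63) = 20/21.
Numerically: 20/21 ≈ 0.952.
Is 20/21 < 1? YES.
Since P[∪ A_i] ≤ 20/21 < 1, the complement has P[∩ A_i^c] ≥ 1 − 20/21 = 1/21 > 0, so some outcome avoids every A_i.

12·p = 20/21 ≈ 0.952; existence CERTIFIED by the union bound.


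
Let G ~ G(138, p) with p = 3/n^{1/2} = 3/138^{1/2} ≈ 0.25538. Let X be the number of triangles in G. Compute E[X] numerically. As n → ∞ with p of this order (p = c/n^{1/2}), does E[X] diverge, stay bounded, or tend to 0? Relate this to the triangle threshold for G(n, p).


Number of potential triangles: C(138, 3) = 428536.
Each occurs with probability p³ ≈ (0.25538)³ ≈ 1.6655019e-02.
By linearity: E[X] = C(138, 3)·p³ ≈ 428536 · 1.6655019e-02 ≈ 7137.27526.
Since α = 1/2 < 1, p = c/n^{1/2} ≫ 1/n is above the triangle threshold p ~ 1/n. Asymptotically E[X] ~ (c³/6)·n^{3(1−α)} = (3³/6)·n^{1.5} → ∞; triangles are abundant w.h.p.

E[X] ≈ 7137.27526; in regime p = Θ(1/n^{1/2}) E[X] diverges (above the triangle threshold p ~ 1/n).


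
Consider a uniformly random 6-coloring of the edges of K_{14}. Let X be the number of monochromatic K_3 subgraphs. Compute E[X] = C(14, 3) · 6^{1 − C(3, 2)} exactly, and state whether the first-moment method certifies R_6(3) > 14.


E[X] = C(14, 3) · 6^{1 − 3} = 364 · 6^{−2} = 364/36.
As a reduced fraction: E[X] = 91/9 ≈ 10.111111.
Is E[X] < 1? NO.
Since E[X] ≥ 1, the first-moment bound is inconclusive at n = 14; it does NOT by itself certify R_6(3) > 14.

E[X] = 91/9 ≈ 10.111111; E[X] ≥ 1; first-moment method inconclusive here.


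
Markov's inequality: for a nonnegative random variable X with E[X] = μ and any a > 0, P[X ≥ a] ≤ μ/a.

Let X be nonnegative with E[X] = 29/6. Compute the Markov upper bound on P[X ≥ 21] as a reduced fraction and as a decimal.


μ = E[X] = 29/6, a = 21.
Markov: P[X ≥ 21] ≤ μ/a = (29/6)/21 = 29/126.
Numerically: ≈ 0.230.
(Since a = 21 > μ = 4.833, the bound 29/126 is < 1 and informative.)

P[X ≥ 21] ≤ 29/126 ≈ 0.230.


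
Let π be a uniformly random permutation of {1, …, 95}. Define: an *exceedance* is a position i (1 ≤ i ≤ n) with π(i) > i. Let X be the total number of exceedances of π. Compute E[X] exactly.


Write X = Σ_{i=1}^{95} X_i, where X_i = 1_{π(i) > i}.
For each fixed i, π(i) is uniform over {1, …, 95} (marginal of a uniform permutation), so P[π(i) > i] = (n − i)/n. Summing: Σ_{i=1}^{95} (n − i)/n = (0 + 1 + … + 94)/95 = 95(95 − 1)/(2·95) = (95 − 1)/2.
Hence E[X] = Σ_{i=1}^{95} (95 − i)/95 = 47 ≈ 47.00000.

E[X] = 47 = 47.00000.


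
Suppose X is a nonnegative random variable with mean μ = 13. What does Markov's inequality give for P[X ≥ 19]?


μ = E[X] = 13, a = 19.
Markov: P[X ≥ 19] ≤ μ/a = (13)/19 = 13/19.
Numerically: ≈ 0.68421.
(Since a = 19 > μ = 13.00000, the bound 13/19 is < 1 and informative.)

P[X ≥ 19] ≤ 13/19 ≈ 0.68421.


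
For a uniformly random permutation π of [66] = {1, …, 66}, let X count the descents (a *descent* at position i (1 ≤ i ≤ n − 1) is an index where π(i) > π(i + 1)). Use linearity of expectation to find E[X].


Write X = Σ X_I over i = 1, …, 65, with X_I the indicator of one descent.
There are 65 indicators.
For each fixed i, the pair (π(i), π(i+1)) is a uniformly random ordered pair of distinct values from {1, …, 66}; by symmetry P[π(i) > π(i+1)] = 1/2.
By linearity: E[X] = 65 · (1/2) = (66 − 1) · (1/2) = 65/2 ≈ 32.5000.

E[X] = 65/2 = 32.5000.


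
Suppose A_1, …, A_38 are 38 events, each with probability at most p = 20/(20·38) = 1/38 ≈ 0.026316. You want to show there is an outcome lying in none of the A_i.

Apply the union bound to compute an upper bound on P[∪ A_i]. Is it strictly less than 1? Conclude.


Union bound: P[∪_{i=1}^{38} A_i] ≤ Σ_i P[A_i] ≤ 38·p = 38·(1/38) = 1.
Numerically: 1 ≈ 1.000000.
Is 1 < 1? NO.
Since the bound 1 is ≥ 1, the union bound is uninformative here; it does NOT by itself certify existence.

38·p = 1 ≈ 1.000000; existence NOT certified by the union bound.


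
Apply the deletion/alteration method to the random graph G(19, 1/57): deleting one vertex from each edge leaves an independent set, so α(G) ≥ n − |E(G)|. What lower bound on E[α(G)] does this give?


E[|E(G)|] = C(19, 2)·p = 171 · (1/57) = 3.
E[α(G)] ≥ n − E[|E(G)|] = 19 − 3 = 16.
Numerically: ≈ 16.0000.
(This is only a lower bound; the true E[α(G)] may be larger.)

E[α(G)] ≥ 16 ≈ 16.0000.


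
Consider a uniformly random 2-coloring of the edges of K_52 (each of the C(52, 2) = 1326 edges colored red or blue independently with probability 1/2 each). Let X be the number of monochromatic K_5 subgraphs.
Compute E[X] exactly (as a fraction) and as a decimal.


Let X = Σ_S X_S over the C(52, 5) = 2598960 subsets S of size 5, where X_S = 1 if the K_5 on S is monochromatic.
For a fixed S, the K_5 on S has C(5, 2) = 10 edges. P[all 10 edges red] = (1/2)^10, and likewise for blue, so P[monochromatic] = 2·(1/2)^10 = 2^{1 − 10} = 1/512.
Summing: E[X] = C(52, 5) · 2^{1 − 10} = 2598960 · 1/512 = 162435/32.
Numerically: E[X] ≈ 5076.09375.

E[X] = C(52,5)·2^(1−C(5,2)) = 162435/32 ≈ 5076.09375.


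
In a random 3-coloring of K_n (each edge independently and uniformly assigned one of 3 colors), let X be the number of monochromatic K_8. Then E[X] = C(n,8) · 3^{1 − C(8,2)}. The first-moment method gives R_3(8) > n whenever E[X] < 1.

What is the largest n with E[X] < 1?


We need C(n, 8) · 3^{1 − 28} < 1, i.e. C(n, 8) < 3^{28 − 1} = 7625597484987.
Check values of n near the boundary:
  n = 151: C(151, 8) = 5551321138650; 5551321138650 < 7625597484987? YES
  n = 152: C(152, 8) = 5859727868575; 5859727868575 < 7625597484987? YES
  n = 153: C(153, 8) = 6183023199255; 6183023199255 < 7625597484987? YES
  n = 154: C(154, 8) = 6521818990995; 6521818990995 < 7625597484987? YES
  n = 155: C(155, 8) = 6876747915675; 6876747915675 < 7625597484987? YES
  n = 156: C(156, 8) = 7248464019225; 7248464019225 < 7625597484987? YES
  n = 157: C(157, 8) = 7637643295425; 7637643295425 < 7625597484987? NO
The largest n with C(n, 8) < 7625597484987 is n = 156 (where E[X] = 805384891025/847288609443 ≈ 0.9505). Hence R_3(8) > 156, i.e. R_3(8) ≥ 157.

Largest n = 156; hence R_3(8) > 156.


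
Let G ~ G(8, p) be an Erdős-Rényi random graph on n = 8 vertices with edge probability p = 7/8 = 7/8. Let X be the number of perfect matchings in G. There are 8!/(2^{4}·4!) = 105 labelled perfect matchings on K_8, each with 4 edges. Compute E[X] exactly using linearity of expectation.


K_8 has 8!/(2^{4}·4!) = 105 labelled perfect matchings.
For each such perfect matching H, let X_H = 1 if all 4 edges of H are present in G. Then P[X_H = 1] = p^{4} = (7/8)^{4} = 2401/4096.
By linearity: E[X] = Σ_H E[X_H] = 105 · p^{4} = 105 · 2401/4096 = 252105/4096.
Numerically: E[X] ≈ 61.55.

E[X] = 105 · (7/8)^{4} = 252105/4096 ≈ 61.55.


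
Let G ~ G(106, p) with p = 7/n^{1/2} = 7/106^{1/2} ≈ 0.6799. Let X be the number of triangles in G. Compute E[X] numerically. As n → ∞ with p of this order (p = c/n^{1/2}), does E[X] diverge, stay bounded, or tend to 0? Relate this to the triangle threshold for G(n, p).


Number of potential triangles: C(106, 3) = 192920.
Each occurs with probability p³ ≈ (0.6799)³ ≈ 3.14293444e-01.
By linearity: E[X] = C(106, 3)·p³ ≈ 192920 · 3.14293444e-01 ≈ 60633.491244.
Since α = 1/2 < 1, p = c/n^{1/2} ≫ 1/n is above the triangle threshold p ~ 1/n. Asymptotically E[X] ~ (c³/6)·n^{3(1−α)} = (7³/6)·n^{1.5} → ∞; triangles are abundant w.h.p.

E[X] ≈ 60633.491244; in regime p = Θ(1/n^{1/2}) E[X] diverges (above the triangle threshold p ~ 1/n).


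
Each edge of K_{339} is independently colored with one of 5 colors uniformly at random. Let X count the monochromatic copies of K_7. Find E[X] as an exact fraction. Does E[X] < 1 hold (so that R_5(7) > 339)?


E[X] = C(339, 7) · 5^{1 − 21} = 95915887062372 · 5^{−20} = 95915887062372/95367431640625.
As a reduced fraction: E[X] = 95915887062372/95367431640625 ≈ 1.00575.
Is E[X] < 1? NO.
Since E[X] ≥ 1, the first-moment bound is inconclusive at n = 339; it does NOT by itself certify R_5(7) > 339.

E[X] = 95915887062372/95367431640625 ≈ 1.00575; E[X] ≥ 1; first-moment method inconclusive here.


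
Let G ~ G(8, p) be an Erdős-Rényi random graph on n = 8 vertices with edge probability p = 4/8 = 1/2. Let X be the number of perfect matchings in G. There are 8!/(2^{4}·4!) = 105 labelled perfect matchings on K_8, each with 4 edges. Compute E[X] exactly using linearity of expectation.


K_8 has 8!/(2^{4}·4!) = 105 labelled perfect matchings.
For each such perfect matching H, let X_H = 1 if all 4 edges of H are present in G. Then P[X_H = 1] = p^{4} = (1/2)^{4} = 1/16.
Summing the indicators: E[X] = Σ_H E[X_H] = 105 · p^{4} = 105 · 1/16 = 105/16.
Numerically: E[X] ≈ 6.56.

E[X] = 105 · (1/2)^{4} = 105/16 ≈ 6.56.


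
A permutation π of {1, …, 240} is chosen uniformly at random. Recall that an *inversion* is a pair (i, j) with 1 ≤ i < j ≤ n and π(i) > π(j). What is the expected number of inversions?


Write X = Σ X_I over the C(240, 2) = 28680 pairs i < j, with X_I the indicator of one inversion.
There are 28680 indicators.
For each fixed pair i < j, the values π(i) and π(j) are two distinct elements of {1, …, 240} in uniformly random order; by symmetry P[π(i) > π(j)] = 1/2.
By linearity: E[X] = 28680 · (1/2) = C(240, 2) · (1/2) = 28680/2 = 14340 ≈ 14340.000.

E[X] = 14340 = 14340.000.


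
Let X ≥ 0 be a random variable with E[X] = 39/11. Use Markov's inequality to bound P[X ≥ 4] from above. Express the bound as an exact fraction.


μ = E[X] = 39/11, a = 4.
Markov: P[X ≥ 4] ≤ μ/a = (39/11)/4 = 39/44.
Numerically: ≈ 0.886.
(Since a = 4 > μ = 3.545, the bound 39/44 is < 1 and informative.)

P[X ≥ 4] ≤ 39/44 ≈ 0.886.


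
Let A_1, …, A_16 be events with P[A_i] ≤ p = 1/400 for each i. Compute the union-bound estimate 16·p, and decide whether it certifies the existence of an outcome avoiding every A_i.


Union bound: P[∪_{i=1}^{16} A_i] ≤ Σ_i P[A_i] ≤ 16·p = 16·(1/400) = 1/25.
Numerically: 1/25 ≈ 0.0400.
Is 1/25 < 1? YES.
Since P[∪ A_i] ≤ 1/25 < 1, the complement has P[∩ A_i^c] ≥ 1 − 1/25 = 24/25 > 0, so some outcome avoids every A_i.

16·p = 1/25 ≈ 0.0400; existence CERTIFIED by the union bound.


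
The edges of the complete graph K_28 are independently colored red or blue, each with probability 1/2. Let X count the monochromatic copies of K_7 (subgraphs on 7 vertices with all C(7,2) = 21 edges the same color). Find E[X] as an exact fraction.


Let X = Σ_S X_S over the C(28, 7) = 1184040 subsets S of size 7, where X_S = 1 if the K_7 on S is monochromatic.
For a fixed S, the K_7 on S has C(7, 2) = 21 edges. P[all 21 edges red] = (1/2)^21, and likewise for blue, so P[monochromatic] = 2·(1/2)^21 = 2^{1 − 21} = 1/1048576.
By linearity: E[X] = C(28, 7) · 2^{1 − 21} = 1184040 · 1/1048576 = 148005/131072.
Numerically: E[X] ≈ 1.129.

E[X] = C(28,7)·2^(1−C(7,2)) = 148005/131072 ≈ 1.129.


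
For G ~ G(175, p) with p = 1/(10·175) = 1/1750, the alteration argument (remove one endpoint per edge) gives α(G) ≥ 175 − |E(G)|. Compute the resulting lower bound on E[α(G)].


E[|E(G)|] = C(175, 2)·p = 15225 · (1/1750) = 87/10.
E[α(G)] ≥ n − E[|E(G)|] = 175 − 87/10 = 1663/10.
Numerically: ≈ 166.300.
(This is only a lower bound; the true E[α(G)] may be larger.)

E[α(G)] ≥ 1663/10 ≈ 166.300.


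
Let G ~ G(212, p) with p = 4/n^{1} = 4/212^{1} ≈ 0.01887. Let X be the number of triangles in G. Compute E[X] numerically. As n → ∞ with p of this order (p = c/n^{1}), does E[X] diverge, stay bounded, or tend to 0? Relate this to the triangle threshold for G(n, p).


Number of potential triangles: C(212, 3) = 1565620.
Each occurs with probability p³ ≈ (0.01887)³ ≈ 6.716954e-06.
By linearity: E[X] = C(212, 3)·p³ ≈ 1565620 · 6.716954e-06 ≈ 10.5162.
Here α = 1, so p = 4/n is exactly at the triangle threshold p ~ 1/n. Asymptotically E[X] → c³/6 = 4³/6 = 32/3 ≈ 10.6667, a bounded constant. In this regime the triangle count is asymptotically Poisson(c³/6).

E[X] ≈ 10.5162; in regime p = Θ(1/n^{1}) E[X] stays bounded (at the triangle threshold p ~ 1/n).


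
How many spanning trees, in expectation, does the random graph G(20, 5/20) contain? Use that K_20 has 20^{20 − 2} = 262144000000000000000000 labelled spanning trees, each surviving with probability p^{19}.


K_20 has 20^{20 − 2} = 262144000000000000000000 labelled spanning trees.
For each such spanning tree H, let X_H = 1 if all 19 edges of H are present in G. Then P[X_H = 1] = p^{19} = (1/4)^{19} = 1/274877906944.
By linearity: E[X] = Σ_H E[X_H] = 262144000000000000000000 · p^{19} = 262144000000000000000000 · 1/274877906944 = 3814697265625/4.
Numerically: E[X] ≈ 9.537e+11.

E[X] = 262144000000000000000000 · (1/4)^{19} = 3814697265625/4 ≈ 9.537e+11.


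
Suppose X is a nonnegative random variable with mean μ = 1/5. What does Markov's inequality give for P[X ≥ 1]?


μ = E[X] = 1/5, a = 1.
Markov: P[X ≥ 1] ≤ μ/a = (1/5)/1 = 1/5.
Numerically: ≈ 0.2000.
(Since a = 1 > μ = 0.2000, the bound 1/5 is < 1 and informative.)

P[X ≥ 1] ≤ 1/5 ≈ 0.2000.


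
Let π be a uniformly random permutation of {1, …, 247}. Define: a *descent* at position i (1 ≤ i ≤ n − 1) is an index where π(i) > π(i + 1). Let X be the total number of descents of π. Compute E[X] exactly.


Write X = Σ X_I over i = 1, …, 246, with X_I the indicator of one descent.
There are 246 indicators.
For each fixed i, the pair (π(i), π(i+1)) is a uniformly random ordered pair of distinct values from {1, …, 247}; by symmetry P[π(i) > π(i+1)] = 1/2.
By linearity: E[X] = 246 · (1/2) = (247 − 1) · (1/2) = 123 ≈ 123.000000.

E[X] = 123 = 123.000000.


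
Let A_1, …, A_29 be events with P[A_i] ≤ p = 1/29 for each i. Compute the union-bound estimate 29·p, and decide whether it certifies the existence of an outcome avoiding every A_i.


Union bound: P[∪_{i=1}^{29} A_i] ≤ Σ_i P[A_i] ≤ 29·p = 29·(1/29) = 1.
Numerically: 1 ≈ 1.0000000.
Is 1 < 1? NO.
Since the bound 1 is ≥ 1, the union bound is uninformative here; it does NOT by itself certify existence.

29·p = 1 ≈ 1.0000000; existence NOT certified by the union bound.


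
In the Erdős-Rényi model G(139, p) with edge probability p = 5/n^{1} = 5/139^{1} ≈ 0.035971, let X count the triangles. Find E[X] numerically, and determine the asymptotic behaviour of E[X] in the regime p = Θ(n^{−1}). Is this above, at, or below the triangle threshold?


Number of potential triangles: C(139, 3) = 437989.
Each occurs with probability p³ ≈ (0.035971)³ ≈ 4.6544205e-05.
By linearity: E[X] = C(139, 3)·p³ ≈ 437989 · 4.6544205e-05 ≈ 20.38585.
Here α = 1, so p = 5/n is exactly at the triangle threshold p ~ 1/n. Asymptotically E[X] → c³/6 = 5³/6 = 125/6 ≈ 20.83333, a bounded constant. In this regime the triangle count is asymptotically Poisson(c³/6).

E[X] ≈ 20.38585; in regime p = Θ(1/n^{1}) E[X] stays bounded (at the triangle threshold p ~ 1/n).


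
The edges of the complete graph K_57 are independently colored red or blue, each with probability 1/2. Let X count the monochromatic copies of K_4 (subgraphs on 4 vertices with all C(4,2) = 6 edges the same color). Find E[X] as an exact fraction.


Let X = Σ_S X_S over the C(57, 4) = 395010 subsets S of size 4, where X_S = 1 if the K_4 on S is monochromatic.
For a fixed S, the K_4 on S has C(4, 2) = 6 edges. P[all 6 edges red] = (1/2)^6, and likewise for blue, so P[monochromatic] = 2·(1/2)^6 = 2^{1 − 6} = 1/32.
By linearity of expectation: E[X] = C(57, 4) · 2^{1 − 6} = 395010 · 1/32 = 197505/16.
Numerically: E[X] ≈ 12344.062.

E[X] = C(57,4)·2^(1−C(4,2)) = 197505/16 ≈ 12344.062.


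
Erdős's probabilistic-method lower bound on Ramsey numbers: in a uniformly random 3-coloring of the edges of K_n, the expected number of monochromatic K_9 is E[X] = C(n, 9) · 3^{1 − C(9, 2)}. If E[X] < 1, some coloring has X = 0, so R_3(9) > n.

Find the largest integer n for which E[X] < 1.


We need C(n, 9) · 3^{1 − 36} < 1, i.e. C(n, 9) < 3^{36 − 1} = 50031545098999707.
Check values of n near the boundary:
  n = 298: C(298, 9) = 45207677551849890; 45207677551849890 < 50031545098999707? YES
  n = 299: C(299, 9) = 46610674441390059; 46610674441390059 < 50031545098999707? YES
  n = 300: C(300, 9) = 48052241692154700; 48052241692154700 < 50031545098999707? YES
  n = 301: C(301, 9) = 49533303936090975; 49533303936090975 < 50031545098999707? YES
  n = 302: C(302, 9) = 51054804739588650; 51054804739588650 < 50031545098999707? NO
The largest n with C(n, 9) < 50031545098999707 is n = 301 (where E[X] = 16511101312030325/16677181699666569 ≈ 0.9900415). Hence R_3(9) > 301, i.e. R_3(9) ≥ 302.

Largest n = 301; hence R_3(9) > 301.


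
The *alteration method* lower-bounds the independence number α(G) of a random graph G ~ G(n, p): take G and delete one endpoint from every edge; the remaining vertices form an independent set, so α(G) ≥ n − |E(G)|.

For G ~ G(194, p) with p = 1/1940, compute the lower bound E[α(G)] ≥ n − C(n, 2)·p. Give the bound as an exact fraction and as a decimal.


E[|E(G)|] = C(194, 2)·p = 18721 · (1/1940) = 193/20.
E[α(G)] ≥ n − E[|E(G)|] = 194 − 193/20 = 3687/20.
Numerically: ≈ 184.350.
(This is only a lower bound; the true E[α(G)] may be larger.)

E[α(G)] ≥ 3687/20 ≈ 184.350.


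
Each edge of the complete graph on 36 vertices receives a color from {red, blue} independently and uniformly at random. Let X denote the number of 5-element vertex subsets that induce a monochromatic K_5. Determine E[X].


Let X = Σ_S X_S over the C(36, 5) = 376992 subsets S of size 5, where X_S = 1 if the K_5 on S is monochromatic.
For a fixed S, the K_5 on S has C(5, 2) = 10 edges. P[all 10 edges red] = (1/2)^10, and likewise for blue, so P[monochromatic] = 2·(1/2)^10 = 2^{1 − 10} = 1/512.
By linearity of expectation: E[X] = C(36, 5) · 2^{1 − 10} = 376992 · 1/512 = 11781/16.
Numerically: E[X] ≈ 736.3125.

E[X] = C(36,5)·2^(1−C(5,2)) = 11781/16 ≈ 736.3125.


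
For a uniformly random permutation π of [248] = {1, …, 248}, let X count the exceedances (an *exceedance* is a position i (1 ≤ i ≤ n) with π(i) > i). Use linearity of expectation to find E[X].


Write X = Σ_{i=1}^{248} X_i, where X_i = 1_{π(i) > i}.
For each fixed i, π(i) is uniform over {1, …, 248} (marginal of a uniform permutation), so P[π(i) > i] = (n − i)/n. Summing: Σ_{i=1}^{248} (n − i)/n = (0 + 1 + … + 247)/248 = 248(248 − 1)/(2·248) = (248 − 1)/2.
Hence E[X] = Σ_{i=1}^{248} (248 − i)/248 = 247/2 ≈ 123.500000.

E[X] = 247/2 = 123.500000.


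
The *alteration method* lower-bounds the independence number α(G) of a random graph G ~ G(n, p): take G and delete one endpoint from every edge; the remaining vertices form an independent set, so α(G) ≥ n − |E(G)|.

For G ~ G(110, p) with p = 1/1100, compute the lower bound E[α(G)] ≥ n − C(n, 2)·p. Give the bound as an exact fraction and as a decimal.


E[|E(G)|] = C(110, 2)·p = 5995 · (1/1100) = 109/20.
E[α(G)] ≥ n − E[|E(G)|] = 110 − 109/20 = 2091/20.
Numerically: ≈ 104.550000.
(This is only a lower bound; the true E[α(G)] may be larger.)

E[α(G)] ≥ 2091/20 ≈ 104.550000.


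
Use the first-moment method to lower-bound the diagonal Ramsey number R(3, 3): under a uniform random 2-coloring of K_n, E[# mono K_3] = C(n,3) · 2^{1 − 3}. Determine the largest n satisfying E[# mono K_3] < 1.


We need C(n, 3) · 2^{1 − 3} < 1, i.e. C(n, 3) < 2^{3 − 1} = 4.
Check values of n near the boundary:
  n = 3: C(3, 3) = 1; 1 < 4? YES
  n = 4: C(4, 3) = 4; 4 < 4? NO
The largest n with C(n, 3) < 4 is n = 3 (where E[X] = 1/4 ≈ 0.2500000). Hence R(3, 3) > 3, i.e. R(3, 3) ≥ 4.

Largest n = 3; hence R(3, 3) > 3.


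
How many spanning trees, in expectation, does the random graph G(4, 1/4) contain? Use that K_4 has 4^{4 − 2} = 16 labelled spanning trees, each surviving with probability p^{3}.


K_4 has 4^{4 − 2} = 16 labelled spanning trees.
For each such spanning tree H, let X_H = 1 if all 3 edges of H are present in G. Then P[X_H = 1] = p^{3} = (1/4)^{3} = 1/64.
Summing the indicators: E[X] = Σ_H E[X_H] = 16 · p^{3} = 16 · 1/64 = 1/4.
Numerically: E[X] ≈ 0.25.

E[X] = 16 · (1/4)^{3} = 1/4 ≈ 0.25.


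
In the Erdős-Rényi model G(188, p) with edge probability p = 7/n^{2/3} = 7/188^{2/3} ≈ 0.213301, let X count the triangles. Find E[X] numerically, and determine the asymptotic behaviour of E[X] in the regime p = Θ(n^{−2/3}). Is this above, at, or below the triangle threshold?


Number of potential triangles: C(188, 3) = 1089836.
Each occurs with probability p³ ≈ (0.213301)³ ≈ 9.70461747e-03.
By linearity: E[X] = C(188, 3)·p³ ≈ 1089836 · 9.70461747e-03 ≈ 10576.441489.
Since α = 2/3 < 1, p = c/n^{2/3} ≫ 1/n is above the triangle threshold p ~ 1/n. Asymptotically E[X] ~ (c³/6)·n^{3(1−α)} = (7³/6)·n^{1} → ∞; triangles are abundant w.h.p.

E[X] ≈ 10576.441489; in regime p = Θ(1/n^{2/3}) E[X] diverges (above the triangle threshold p ~ 1/n).


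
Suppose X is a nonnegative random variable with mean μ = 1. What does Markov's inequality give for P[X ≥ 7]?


μ = E[X] = 1, a = 7.
Markov: P[X ≥ 7] ≤ μ/a = (1)/7 = 1/7.
Numerically: ≈ 0.1429.
(Since a = 7 > μ = 1.0000, the bound 1/7 is < 1 and informative.)

P[X ≥ 7] ≤ 1/7 ≈ 0.1429.


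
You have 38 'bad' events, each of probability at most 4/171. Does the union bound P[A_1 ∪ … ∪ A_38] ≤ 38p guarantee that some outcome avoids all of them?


Union bound: P[∪_{i=1}^{38} A_i] ≤ Σ_i P[A_i] ≤ 38·p = 38·(4/171) = 8/9.
Numerically: 8/9 ≈ 0.8889.
Is 8/9 < 1? YES.
Since P[∪ A_i] ≤ 8/9 < 1, the complement has P[∩ A_i^c] ≥ 1 − 8/9 = 1/9 > 0, so some outcome avoids every A_i.

38·p = 8/9 ≈ 0.8889; existence CERTIFIED by the union bound.


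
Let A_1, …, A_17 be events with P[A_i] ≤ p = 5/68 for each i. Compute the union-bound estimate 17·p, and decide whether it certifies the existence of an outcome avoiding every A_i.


Union bound: P[∪_{i=1}^{17} A_i] ≤ Σ_i P[A_i] ≤ 17·p = 17·(5/68) = 5/4.
Numerically: 5/4 ≈ 1.2500000.
Is 5/4 < 1? NO.
Since the bound 5/4 is ≥ 1, the union bound is uninformative here; it does NOT by itself certify existence.

17·p = 5/4 ≈ 1.2500000; existence NOT certified by the union bound.


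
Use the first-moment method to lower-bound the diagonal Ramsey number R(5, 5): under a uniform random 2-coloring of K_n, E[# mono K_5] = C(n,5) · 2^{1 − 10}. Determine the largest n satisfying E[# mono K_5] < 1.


We need C(n, 5) · 2^{1 − 10} < 1, i.e. C(n, 5) < 2^{10 − 1} = 512.
Check values of n near the boundary:
  n = 10: C(10, 5) = 252; 252 < 512? YES
  n = 11: C(11, 5) = 462; 462 < 512? YES
  n = 12: C(12, 5) = 792; 792 < 512? NO
  n = 13: C(13, 5) = 1287; 1287 < 512? NO
The largest n with C(n, 5) < 512 is n = 11 (where E[X] = 231/256 ≈ 0.902). Hence R(5, 5) > 11, i.e. R(5, 5) ≥ 12.

Largest n = 11; hence R(5, 5) > 11.


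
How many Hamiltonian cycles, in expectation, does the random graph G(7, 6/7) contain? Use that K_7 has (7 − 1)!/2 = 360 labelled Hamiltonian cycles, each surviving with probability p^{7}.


K_7 has (7 − 1)!/2 = 360 labelled Hamiltonian cycles.
For each such Hamiltonian cycle H, let X_H = 1 if all 7 edges of H are present in G. Then P[X_H = 1] = p^{7} = (6/7)^{7} = 279936/823543.
Summing the indicators: E[X] = Σ_H E[X_H] = 360 · p^{7} = 360 · 279936/823543 = 100776960/823543.
Numerically: E[X] ≈ 122.37.

E[X] = 360 · (6/7)^{7} = 100776960/823543 ≈ 122.37.


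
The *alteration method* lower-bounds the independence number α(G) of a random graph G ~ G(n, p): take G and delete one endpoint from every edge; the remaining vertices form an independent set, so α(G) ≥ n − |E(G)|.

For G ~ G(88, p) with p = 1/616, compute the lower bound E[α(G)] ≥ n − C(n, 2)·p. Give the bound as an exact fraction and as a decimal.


E[|E(G)|] = C(88, 2)·p = 3828 · (1/616) = 87/14.
E[α(G)] ≥ n − E[|E(G)|] = 88 − 87/14 = 1145/14.
Numerically: ≈ 81.786.
(This is only a lower bound; the true E[α(G)] may be larger.)

E[α(G)] ≥ 1145/14 ≈ 81.786.


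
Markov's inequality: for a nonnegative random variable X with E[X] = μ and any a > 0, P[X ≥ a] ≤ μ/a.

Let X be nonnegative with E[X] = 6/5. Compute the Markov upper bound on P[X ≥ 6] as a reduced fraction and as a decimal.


μ = E[X] = 6/5, a = 6.
Markov: P[X ≥ 6] ≤ μ/a = (6/5)/6 = 1/5.
Numerically: ≈ 0.2000.
(Since a = 6 > μ = 1.2000, the bound 1/5 is < 1 and informative.)

P[X ≥ 6] ≤ 1/5 ≈ 0.2000.


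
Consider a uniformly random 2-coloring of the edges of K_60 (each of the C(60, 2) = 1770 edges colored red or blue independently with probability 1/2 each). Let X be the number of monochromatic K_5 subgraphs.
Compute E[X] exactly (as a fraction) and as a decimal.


Let X = Σ_S X_S over the C(60, 5) = 5461512 subsets S of size 5, where X_S = 1 if the K_5 on S is monochromatic.
For a fixed S, the K_5 on S has C(5, 2) = 10 edges. P[all 10 edges red] = (1/2)^10, and likewise for blue, so P[monochromatic] = 2·(1/2)^10 = 2^{1 − 10} = 1/512.
Summing: E[X] = C(60, 5) · 2^{1 − 10} = 5461512 · 1/512 = 682689/64.
Numerically: E[X] ≈ 10667.0156.

E[X] = C(60,5)·2^(1−C(5,2)) = 682689/64 ≈ 10667.0156.


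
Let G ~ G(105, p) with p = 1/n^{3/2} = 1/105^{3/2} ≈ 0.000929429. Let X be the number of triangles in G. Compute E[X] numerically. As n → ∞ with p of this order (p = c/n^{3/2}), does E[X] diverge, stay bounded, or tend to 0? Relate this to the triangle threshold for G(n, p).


Number of potential triangles: C(105, 3) = 187460.
Each occurs with probability p³ ≈ (0.000929429)³ ≈ 8.02875405e-10.
By linearity: E[X] = C(105, 3)·p³ ≈ 187460 · 8.02875405e-10 ≈ 0.000151.
Since α = 3/2 > 1, p = c/n^{3/2} = o(1/n) is below the triangle threshold p ~ 1/n. Asymptotically E[X] ~ (c³/6)·n^{3(1−α)} = (1³/6)·n^{-1.5} → 0, so by Markov's inequality G has no triangles w.h.p.

E[X] ≈ 0.000151; in regime p = Θ(1/n^{3/2}) E[X] tends to 0 (below the triangle threshold p ~ 1/n).


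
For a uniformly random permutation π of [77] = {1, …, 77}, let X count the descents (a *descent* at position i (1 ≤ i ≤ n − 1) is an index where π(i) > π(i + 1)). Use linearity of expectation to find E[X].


Write X = Σ X_I over i = 1, …, 76, with X_I the indicator of one descent.
There are 76 indicators.
For each fixed i, the pair (π(i), π(i+1)) is a uniformly random ordered pair of distinct values from {1, …, 77}; by symmetry P[π(i) > π(i+1)] = 1/2.
By linearity: E[X] = 76 · (1/2) = (77 − 1) · (1/2) = 38 ≈ 38.00000.

E[X] = 38 = 38.00000.


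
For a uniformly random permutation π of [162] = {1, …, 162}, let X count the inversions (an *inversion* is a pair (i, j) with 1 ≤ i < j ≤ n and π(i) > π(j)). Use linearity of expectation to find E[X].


Write X = Σ X_I over the C(162, 2) = 13041 pairs i < j, with X_I the indicator of one inversion.
There are 13041 indicators.
For each fixed pair i < j, the values π(i) and π(j) are two distinct elements of {1, …, 162} in uniformly random order; by symmetry P[π(i) > π(j)] = 1/2.
By linearity: E[X] = 13041 · (1/2) = C(162, 2) · (1/2) = 13041/2 = 13041/2 ≈ 6520.500.

E[X] = 13041/2 = 6520.500.


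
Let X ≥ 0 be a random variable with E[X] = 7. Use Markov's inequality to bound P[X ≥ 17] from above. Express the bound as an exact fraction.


μ = E[X] = 7, a = 17.
Markov: P[X ≥ 17] ≤ μ/a = (7)/17 = 7/17.
Numerically: ≈ 0.41176.
(Since a = 17 > μ = 7.00000, the bound 7/17 is < 1 and informative.)

P[X ≥ 17] ≤ 7/17 ≈ 0.41176.


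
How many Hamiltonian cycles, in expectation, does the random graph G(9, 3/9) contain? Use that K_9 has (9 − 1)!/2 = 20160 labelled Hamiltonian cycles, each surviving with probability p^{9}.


K_9 has (9 − 1)!/2 = 20160 labelled Hamiltonian cycles.
For each such Hamiltonian cycle H, let X_H = 1 if all 9 edges of H are present in G. Then P[X_H = 1] = p^{9} = (1/3)^{9} = 1/19683.
Summing the indicators: E[X] = Σ_H E[X_H] = 20160 · p^{9} = 20160 · 1/19683 = 2240/2187.
Numerically: E[X] ≈ 1.02.

E[X] = 20160 · (1/3)^{9} = 2240/2187 ≈ 1.02.


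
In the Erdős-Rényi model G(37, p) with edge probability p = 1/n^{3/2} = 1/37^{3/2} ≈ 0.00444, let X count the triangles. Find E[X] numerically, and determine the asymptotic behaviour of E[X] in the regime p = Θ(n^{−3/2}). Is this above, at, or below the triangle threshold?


Number of potential triangles: C(37, 3) = 7770.
Each occurs with probability p³ ≈ (0.00444)³ ≈ 8.77187e-08.
By linearity: E[X] = C(37, 3)·p³ ≈ 7770 · 8.77187e-08 ≈ 0.001.
Since α = 3/2 > 1, p = c/n^{3/2} = o(1/n) is below the triangle threshold p ~ 1/n. Asymptotically E[X] ~ (c³/6)·n^{3(1−α)} = (1³/6)·n^{-1.5} → 0, so by Markov's inequality G has no triangles w.h.p.

E[X] ≈ 0.001; in regime p = Θ(1/n^{3/2}) E[X] tends to 0 (below the triangle threshold p ~ 1/n).


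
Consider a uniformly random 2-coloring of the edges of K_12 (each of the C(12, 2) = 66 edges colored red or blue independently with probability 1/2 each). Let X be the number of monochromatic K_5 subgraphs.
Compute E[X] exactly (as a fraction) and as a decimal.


Let X = Σ_S X_S over the C(12, 5) = 792 subsets S of size 5, where X_S = 1 if the K_5 on S is monochromatic.
For a fixed S, the K_5 on S has C(5, 2) = 10 edges. P[all 10 edges red] = (1/2)^10, and likewise for blue, so P[monochromatic] = 2·(1/2)^10 = 2^{1 − 10} = 1/512.
By linearity: E[X] = C(12, 5) · 2^{1 − 10} = 792 · 1/512 = 99/64.
Numerically: E[X] ≈ 1.5469.

E[X] = C(12,5)·2^(1−C(5,2)) = 99/64 ≈ 1.5469.


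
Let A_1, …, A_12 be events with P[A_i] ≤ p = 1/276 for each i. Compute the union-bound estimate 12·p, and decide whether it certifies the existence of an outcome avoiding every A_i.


Union bound: P[∪_{i=1}^{12} A_i] ≤ Σ_i P[A_i] ≤ 12·p = 12·(1/276) = 1/23.
Numerically: 1/23 ≈ 0.04348.
Is 1/23 < 1? YES.
Since P[∪ A_i] ≤ 1/23 < 1, the complement has P[∩ A_i^c] ≥ 1 − 1/23 = 22/23 > 0, so some outcome avoids every A_i.

12·p = 1/23 ≈ 0.04348; existence CERTIFIED by the union bound.


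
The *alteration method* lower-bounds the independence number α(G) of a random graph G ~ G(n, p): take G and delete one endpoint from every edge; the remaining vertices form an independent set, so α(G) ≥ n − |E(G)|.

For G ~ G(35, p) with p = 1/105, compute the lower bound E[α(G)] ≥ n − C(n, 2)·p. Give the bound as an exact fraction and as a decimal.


E[|E(G)|] = C(35, 2)·p = 595 · (1/105) = 17/3.
E[α(G)] ≥ n − E[|E(G)|] = 35 − 17/3 = 88/3.
Numerically: ≈ 29.333333.
(This is only a lower bound; the true E[α(G)] may be larger.)

E[α(G)] ≥ 88/3 ≈ 29.333333.


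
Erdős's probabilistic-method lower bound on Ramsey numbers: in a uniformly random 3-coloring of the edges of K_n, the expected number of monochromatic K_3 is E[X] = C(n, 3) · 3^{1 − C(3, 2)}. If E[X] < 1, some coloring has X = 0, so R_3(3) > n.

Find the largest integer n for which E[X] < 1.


We need C(n, 3) · 3^{1 − 3} < 1, i.e. C(n, 3) < 3^{3 − 1} = 9.
Check values of n near the boundary:
  n = 3: C(3, 3) = 1; 1 < 9? YES
  n = 4: C(4, 3) = 4; 4 < 9? YES
  n = 5: C(5, 3) = 10; 10 < 9? NO
  n = 6: C(6, 3) = 20; 20 < 9? NO
The largest n with C(n, 3) < 9 is n = 4 (where E[X] = 4/9 ≈ 0.4444444). Hence R_3(3) > 4, i.e. R_3(3) ≥ 5.

Largest n = 4; hence R_3(3) > 4.


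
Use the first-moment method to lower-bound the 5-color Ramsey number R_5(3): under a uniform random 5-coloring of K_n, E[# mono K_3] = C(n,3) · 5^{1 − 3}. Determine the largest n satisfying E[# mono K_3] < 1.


We need C(n, 3) · 5^{1 − 3} < 1, i.e. C(n, 3) < 5^{3 − 1} = 25.
Check values of n near the boundary:
  n = 4: C(4, 3) = 4; 4 < 25? YES
  n = 5: C(5, 3) = 10; 10 < 25? YES
  n = 6: C(6, 3) = 20; 20 < 25? YES
  n = 7: C(7, 3) = 35; 35 < 25? NO
  n = 8: C(8, 3) = 56; 56 < 25? NO
The largest n with C(n, 3) < 25 is n = 6 (where E[X] = 4/5 ≈ 0.80000). Hence R_5(3) > 6, i.e. R_5(3) ≥ 7.

Largest n = 6; hence R_5(3) > 6.


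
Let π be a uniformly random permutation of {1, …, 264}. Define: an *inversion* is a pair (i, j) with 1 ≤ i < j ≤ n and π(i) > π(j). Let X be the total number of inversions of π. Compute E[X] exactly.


Write X = Σ X_I over the C(264, 2) = 34716 pairs i < j, with X_I the indicator of one inversion.
There are 34716 indicators.
For each fixed pair i < j, the values π(i) and π(j) are two distinct elements of {1, …, 264} in uniformly random order; by symmetry P[π(i) > π(j)] = 1/2.
By linearity: E[X] = 34716 · (1/2) = C(264, 2) · (1/2) = 34716/2 = 17358 ≈ 17358.000.

E[X] = 17358 = 17358.000.


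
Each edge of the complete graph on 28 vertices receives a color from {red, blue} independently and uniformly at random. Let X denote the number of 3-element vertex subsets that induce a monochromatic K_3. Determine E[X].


Let X = Σ_S X_S over the C(28, 3) = 3276 subsets S of size 3, where X_S = 1 if the K_3 on S is monochromatic.
For a fixed S, the K_3 on S has C(3, 2) = 3 edges. P[all 3 edges red] = (1/2)^3, and likewise for blue, so P[monochromatic] = 2·(1/2)^3 = 2^{1 − 3} = 1/4.
By linearity: E[X] = C(28, 3) · 2^{1 − 3} = 3276 · 1/4 = 819.
Numerically: E[X] ≈ 819.00000.

E[X] = C(28,3)·2^(1−C(3,2)) = 819 ≈ 819.00000.


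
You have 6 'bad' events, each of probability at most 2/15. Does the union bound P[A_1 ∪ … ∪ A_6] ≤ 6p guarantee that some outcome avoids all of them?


Union bound: P[∪_{i=1}^{6} A_i] ≤ Σ_i P[A_i] ≤ 6·p = 6·(2/15) = 4/5.
Numerically: 4/5 ≈ 0.800.
Is 4/5 < 1? YES.
Since P[∪ A_i] ≤ 4/5 < 1, the complement has P[∩ A_i^c] ≥ 1 − 4/5 = 1/5 > 0, so some outcome avoids every A_i.

6·p = 4/5 ≈ 0.800; existence CERTIFIED by the union bound.


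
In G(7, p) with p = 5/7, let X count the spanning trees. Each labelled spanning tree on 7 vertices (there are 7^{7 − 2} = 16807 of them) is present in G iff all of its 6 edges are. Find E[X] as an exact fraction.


K_7 has 7^{7 − 2} = 16807 labelled spanning trees.
For each such spanning tree H, let X_H = 1 if all 6 edges of H are present in G. Then P[X_H = 1] = p^{6} = (5/7)^{6} = 15625/117649.
By linearity of expectation: E[X] = Σ_H E[X_H] = 16807 · p^{6} = 16807 · 15625/117649 = 15625/7.
Numerically: E[X] ≈ 2.23e+03.

E[X] = 16807 · (5/7)^{6} = 15625/7 ≈ 2.23e+03.


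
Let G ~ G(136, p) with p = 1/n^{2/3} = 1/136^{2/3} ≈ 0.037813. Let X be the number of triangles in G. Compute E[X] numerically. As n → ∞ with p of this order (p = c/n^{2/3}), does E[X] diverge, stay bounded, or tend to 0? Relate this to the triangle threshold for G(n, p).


Number of potential triangles: C(136, 3) = 410040.
Each occurs with probability p³ ≈ (0.037813)³ ≈ 5.4065744e-05.
By linearity: E[X] = C(136, 3)·p³ ≈ 410040 · 5.4065744e-05 ≈ 22.16912.
Since α = 2/3 < 1, p = c/n^{2/3} ≫ 1/n is above the triangle threshold p ~ 1/n. Asymptotically E[X] ~ (c³/6)·n^{3(1−α)} = (1³/6)·n^{1} → ∞; triangles are abundant w.h.p.

E[X] ≈ 22.16912; in regime p = Θ(1/n^{2/3}) E[X] diverges (above the triangle threshold p ~ 1/n).


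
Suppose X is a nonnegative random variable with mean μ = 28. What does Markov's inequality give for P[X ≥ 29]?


μ = E[X] = 28, a = 29.
Markov: P[X ≥ 29] ≤ μ/a = (28)/29 = 28/29.
Numerically: ≈ 0.966.
(Since a = 29 > μ = 28.000, the bound 28/29 is < 1 and informative.)

P[X ≥ 29] ≤ 28/29 ≈ 0.966.


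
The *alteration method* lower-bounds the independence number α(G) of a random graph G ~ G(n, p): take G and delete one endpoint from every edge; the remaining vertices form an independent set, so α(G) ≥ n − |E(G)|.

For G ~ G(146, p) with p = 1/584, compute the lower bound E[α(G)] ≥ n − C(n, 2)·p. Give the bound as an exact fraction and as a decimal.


E[|E(G)|] = C(146, 2)·p = 10585 · (1/584) = 145/8.
E[α(G)] ≥ n − E[|E(G)|] = 146 − 145/8 = 1023/8.
Numerically: ≈ 127.875.
(This is only a lower bound; the true E[α(G)] may be larger.)

E[α(G)] ≥ 1023/8 ≈ 127.875.


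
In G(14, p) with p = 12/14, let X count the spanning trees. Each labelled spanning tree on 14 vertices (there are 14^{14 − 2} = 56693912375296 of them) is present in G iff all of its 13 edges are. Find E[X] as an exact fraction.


K_14 has 14^{14 − 2} = 56693912375296 labelled spanning trees.
For each such spanning tree H, let X_H = 1 if all 13 edges of H are present in G. Then P[X_H = 1] = p^{13} = (6/7)^{13} = 13060694016/96889010407.
By linearity of expectation: E[X] = Σ_H E[X_H] = 56693912375296 · p^{13} = 56693912375296 · 13060694016/96889010407 = 53496602689536/7.
Numerically: E[X] ≈ 7.64237e+12.

E[X] = 56693912375296 · (6/7)^{13} = 53496602689536/7 ≈ 7.64237e+12.


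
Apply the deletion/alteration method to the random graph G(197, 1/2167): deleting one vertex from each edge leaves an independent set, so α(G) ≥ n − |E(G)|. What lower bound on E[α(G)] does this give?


E[|E(G)|] = C(197, 2)·p = 19306 · (1/2167) = 98/11.
E[α(G)] ≥ n − E[|E(G)|] = 197 − 98/11 = 2069/11.
Numerically: ≈ 188.090909.
(This is only a lower bound; the true E[α(G)] may be larger.)

E[α(G)] ≥ 2069/11 ≈ 188.090909.


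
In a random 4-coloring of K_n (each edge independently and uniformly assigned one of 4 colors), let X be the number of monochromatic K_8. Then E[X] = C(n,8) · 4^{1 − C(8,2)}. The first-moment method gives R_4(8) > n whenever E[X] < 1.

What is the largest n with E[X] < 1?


We need C(n, 8) · 4^{1 − 28} < 1, i.e. C(n, 8) < 4^{28 − 1} = 18014398509481984.
Check values of n near the boundary:
  n = 404: C(404, 8) = 16415071523485570; 16415071523485570 < 18014398509481984? YES
  n = 405: C(405, 8) = 16745853821188050; 16745853821188050 < 18014398509481984? YES
  n = 406: C(406, 8) = 17082453897995850; 17082453897995850 < 18014398509481984? YES
  n = 407: C(407, 8) = 17424959239309050; 17424959239309050 < 18014398509481984? YES
  n = 408: C(408, 8) = 17773458424095231; 17773458424095231 < 18014398509481984? YES
  n = 409: C(409, 8) = 18128041135797879; 18128041135797879 < 18014398509481984? NO
  n = 410: C(410, 8) = 18488798173326195; 18488798173326195 < 18014398509481984? NO
  n = 411: C(411, 8) = 18855821462126715; 18855821462126715 < 18014398509481984? NO
The largest n with C(n, 8) < 18014398509481984 is n = 408 (where E[X] = 17773458424095231/18014398509481984 ≈ 0.98663). Hence R_4(8) > 408, i.e. R_4(8) ≥ 409.

Largest n = 408; hence R_4(8) > 408.


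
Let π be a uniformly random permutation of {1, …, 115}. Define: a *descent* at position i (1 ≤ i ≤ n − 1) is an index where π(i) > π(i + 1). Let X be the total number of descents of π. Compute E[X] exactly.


Write X = Σ X_I over i = 1, …, 114, with X_I the indicator of one descent.
There are 114 indicators.
For each fixed i, the pair (π(i), π(i+1)) is a uniformly random ordered pair of distinct values from {1, …, 115}; by symmetry P[π(i) > π(i+1)] = 1/2.
By linearity: E[X] = 114 · (1/2) = (115 − 1) · (1/2) = 57 ≈ 57.00000.

E[X] = 57 = 57.00000.


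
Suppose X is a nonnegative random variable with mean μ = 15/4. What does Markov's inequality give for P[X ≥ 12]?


μ = E[X] = 15/4, a = 12.
Markov: P[X ≥ 12] ≤ μ/a = (15/4)/12 = 5/16.
Numerically: ≈ 0.312.
(Since a = 12 > μ = 3.750, the bound 5/16 is < 1 and informative.)

P[X ≥ 12] ≤ 5/16 ≈ 0.312.
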